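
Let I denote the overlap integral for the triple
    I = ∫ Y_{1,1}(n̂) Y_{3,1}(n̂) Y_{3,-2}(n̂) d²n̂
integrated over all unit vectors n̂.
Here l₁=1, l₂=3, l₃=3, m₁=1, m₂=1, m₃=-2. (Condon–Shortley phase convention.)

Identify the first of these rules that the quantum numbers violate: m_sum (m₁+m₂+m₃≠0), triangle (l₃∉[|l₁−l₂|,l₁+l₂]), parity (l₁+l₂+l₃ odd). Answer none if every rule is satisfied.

Σmᵢ = 0  ✓
l₃∈[|l₁−l₂|,l₁+l₂]=[2,4], have l₃=3  ✓
Σlᵢ = 7 ⇒ odd  ✗

parity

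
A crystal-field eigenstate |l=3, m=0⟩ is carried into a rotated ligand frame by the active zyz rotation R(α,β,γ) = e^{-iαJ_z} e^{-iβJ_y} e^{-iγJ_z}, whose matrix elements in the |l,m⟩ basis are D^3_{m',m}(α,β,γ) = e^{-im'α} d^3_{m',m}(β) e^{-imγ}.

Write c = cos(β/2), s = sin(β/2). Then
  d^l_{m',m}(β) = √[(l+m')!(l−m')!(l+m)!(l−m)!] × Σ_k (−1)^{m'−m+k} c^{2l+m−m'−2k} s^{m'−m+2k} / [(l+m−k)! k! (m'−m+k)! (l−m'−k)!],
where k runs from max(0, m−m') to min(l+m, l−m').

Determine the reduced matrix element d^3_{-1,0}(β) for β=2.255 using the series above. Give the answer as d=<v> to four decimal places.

d=0.3347

d^3_{-1,0}(β=2.2550) via the finite sum:
c=cos(2.255000/2)=0.428920, s=sin(2.255000/2)=0.903343; N=√[2·24·6·6]=41.569219
k: max(0,(0)−(-1))=1 … min(3+(0),3−(-1))=3
  k=1: (−1)^0·41.5692/(12)·0.4289^5·0.9033^1 = +0.045428
  k=2: (−1)^1·41.5692/(4)·0.4289^3·0.9033^3 = -0.604501
  k=3: (−1)^2·41.5692/(12)·0.4289^1·0.9033^5 = +0.893777
d^3_{-1,0}(2.2550) = +0.045428 -0.604501 +0.893777 = +0.334704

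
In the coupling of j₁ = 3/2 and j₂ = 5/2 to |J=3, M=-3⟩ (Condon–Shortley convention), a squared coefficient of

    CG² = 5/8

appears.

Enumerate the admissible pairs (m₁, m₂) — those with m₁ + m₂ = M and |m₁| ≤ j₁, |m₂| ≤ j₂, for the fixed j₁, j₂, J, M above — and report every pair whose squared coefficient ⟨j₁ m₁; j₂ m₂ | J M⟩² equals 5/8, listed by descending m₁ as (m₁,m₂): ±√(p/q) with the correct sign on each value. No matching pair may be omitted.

(-1/2,-5/2): +√(5/8)

Admissible pairs with m₁+m₂ = M = -3: (-3/2,-3/2), (-1/2,-5/2)
  (m₁,m₂)=(-1/2,-5/2): CG² = 5/8, CG = +√(5/8)   ← matches the target
  (m₁,m₂)=(-3/2,-3/2): CG² = 3/8, CG = −√(3/8)
Pairs with CG² = 5/8: (-1/2,-5/2): +√(5/8)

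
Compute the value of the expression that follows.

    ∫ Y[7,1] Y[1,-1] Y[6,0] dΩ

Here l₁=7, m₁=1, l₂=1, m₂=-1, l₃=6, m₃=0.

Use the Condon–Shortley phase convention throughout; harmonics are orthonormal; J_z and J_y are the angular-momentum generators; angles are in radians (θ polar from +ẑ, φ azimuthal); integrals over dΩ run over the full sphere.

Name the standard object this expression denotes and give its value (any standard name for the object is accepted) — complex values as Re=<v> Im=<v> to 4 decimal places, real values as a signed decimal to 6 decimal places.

This is a Gaunt coefficient — the integral of a triple product of spherical harmonics over the sphere.
Checks pass: Σm=0; 14 even; l₃=6∈[6,8].
(2·7+1)(2·1+1)(2·6+1) = 585
Δ: 2! 12! 0! / 15! → 1/1365
sum: t=1:−1/518400 = -1/518400
3j²(7 1 6; 0 0 0) = Δ·Π!·Σ² = 7/195  (sign -1)
sum: t=0:+1/1036800 = 1/1036800
3j²(7 1 6; 1 -1 0) = Δ·Π!·Σ² = 4/195  (sign +1)
combine: 4πI² = 585·7/195·4/195 = 28/65
take √, sign -1: I = -0.18514731

Gaunt coefficient, -0.185147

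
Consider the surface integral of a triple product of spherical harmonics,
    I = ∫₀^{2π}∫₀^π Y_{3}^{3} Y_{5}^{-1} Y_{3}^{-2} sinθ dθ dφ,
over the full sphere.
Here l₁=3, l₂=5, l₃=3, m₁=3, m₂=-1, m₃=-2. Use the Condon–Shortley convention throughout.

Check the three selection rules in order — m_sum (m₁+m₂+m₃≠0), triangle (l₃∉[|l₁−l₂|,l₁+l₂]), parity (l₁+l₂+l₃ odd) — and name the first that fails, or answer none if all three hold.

parity

azimuthal sum: 3 − 1 − 2 = 0  ✓
2 ≤ 3 ≤ 8 (triangle on l)  ✓
L = 3 + 5 + 3 = 11 (odd)  ✗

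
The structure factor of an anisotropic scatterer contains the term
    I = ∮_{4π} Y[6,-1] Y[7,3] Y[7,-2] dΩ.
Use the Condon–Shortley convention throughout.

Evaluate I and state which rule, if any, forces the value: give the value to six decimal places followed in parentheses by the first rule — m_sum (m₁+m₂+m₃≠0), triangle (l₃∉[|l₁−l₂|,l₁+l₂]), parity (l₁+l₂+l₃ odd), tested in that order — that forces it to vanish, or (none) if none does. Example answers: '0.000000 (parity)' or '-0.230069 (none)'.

-0.088297 (none)

Checks pass: Σm=0; 20 even; l₃=7∈[1,13].
(2·6+1)(2·7+1)(2·7+1) = 2925
Δ: 6! 6! 8! / 21! → 1/2444321880
sum: t=0:+1/2612736000 t=1:−1/20736000 t=2:+1/1658880 t=3:−1/746496 t=4:+1/1658880 t=5:−1/20736000 t=6:+1/2612736000 = -1/4354560
3j²(6 7 7; 0 0 0) = Δ·Π!·Σ² = 1000/138567  (sign +1)
sum: t=2:+1/232243200 t=3:−1/8709120 t=4:+1/2488320 t=5:−1/4147200 t=6:+1/49766400 = 7/99532800
3j²(6 7 7; -1 3 -2) = Δ·Π!·Σ² = 1715/369512  (sign -1)
combine: 4πI² = 2925·1000/138567·1715/369512 = 16078125/164109517
take √, sign -1: I = -0.08829699
No selection rule forces the value: the integral is nonzero (none).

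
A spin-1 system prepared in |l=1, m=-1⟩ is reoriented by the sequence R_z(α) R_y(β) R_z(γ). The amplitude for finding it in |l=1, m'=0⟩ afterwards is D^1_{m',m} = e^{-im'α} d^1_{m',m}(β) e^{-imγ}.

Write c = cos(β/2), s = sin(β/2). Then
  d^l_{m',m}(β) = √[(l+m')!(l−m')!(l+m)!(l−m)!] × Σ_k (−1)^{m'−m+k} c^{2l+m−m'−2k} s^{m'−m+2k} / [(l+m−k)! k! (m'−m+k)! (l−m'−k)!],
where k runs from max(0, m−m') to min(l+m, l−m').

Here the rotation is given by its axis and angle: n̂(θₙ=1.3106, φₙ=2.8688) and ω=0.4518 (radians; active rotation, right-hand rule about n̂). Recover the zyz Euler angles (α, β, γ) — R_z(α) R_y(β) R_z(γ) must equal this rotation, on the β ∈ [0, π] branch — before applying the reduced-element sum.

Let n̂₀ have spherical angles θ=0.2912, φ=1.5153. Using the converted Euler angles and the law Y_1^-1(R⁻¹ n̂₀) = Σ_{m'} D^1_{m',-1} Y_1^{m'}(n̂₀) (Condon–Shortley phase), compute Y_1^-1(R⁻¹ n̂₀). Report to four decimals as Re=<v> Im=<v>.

Axis–angle → zyz. n̂ = (sinθₙcosφₙ, sinθₙsinφₙ, cosθₙ) = (-0.930606, +0.260353, +0.257270), ω = 0.4518.
R = I cosω + sinω [n̂]ₓ + (1−cosω) n̂n̂ᵀ gives
  R = [+0.986558, -0.136631, +0.089644; +0.088010, +0.906464, +0.413010; -0.137689, -0.399569, +0.906304]
β = atan2(√(R₁₃²+R₂₃²), R₃₃) = 0.436342; α = atan2(R₂₃, R₁₃) mod 2π = 1.357061; γ = atan2(R₃₂, −R₃₁) mod 2π = 5.044239
Need the full column D^1_{m',-1} for m'=−1..1 at α=1.3571, β=0.4363, γ=5.0442.
cos(β/2)=0.976295, sin(β/2)=0.216444
d^1_{-1,-1}: single k=0 term ⇒ +0.953152;  D = +0.946511+0.112321i
d^1_{0,-1}: single k=0 term ⇒ -0.298842;  D = -0.097361+0.282538i
d^1_{1,-1}: single k=0 term ⇒ +0.046848;  D = -0.040047-0.024310i
Y_1^{m'}(θ=0.2912,φ=1.5153) and Σ D·Y over m':
  (+0.9465+0.1123i)·(+0.0055-0.0990i)  (-0.0974+0.2825i)·(+0.4680+0.0000i)  (-0.0400-0.0243i)·(-0.0055-0.0990i)
Y_1^-1(R⁻¹ n̂) = -0.031423+0.043213i

Re=-0.0314 Im=0.0432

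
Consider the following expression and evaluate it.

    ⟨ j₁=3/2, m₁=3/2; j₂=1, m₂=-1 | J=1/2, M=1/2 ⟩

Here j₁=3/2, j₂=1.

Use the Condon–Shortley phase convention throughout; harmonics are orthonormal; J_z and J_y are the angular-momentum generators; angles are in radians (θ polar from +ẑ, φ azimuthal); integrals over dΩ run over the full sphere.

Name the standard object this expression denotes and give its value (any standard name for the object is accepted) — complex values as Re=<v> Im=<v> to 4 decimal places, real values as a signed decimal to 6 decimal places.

Clebsch–Gordan coefficient, +√(1/2) ≈ +0.707107

This is a Clebsch–Gordan (vector-coupling) coefficient.
√[2·2!1!0!/4! · 3!0!0!2!1!0!] = √(2)
  +(−1)^0/∏(0,2,0,0,1,0)! = 1/2  (running 1/2)
⟨..|..⟩ = √(2)·(1/2) = +0.707107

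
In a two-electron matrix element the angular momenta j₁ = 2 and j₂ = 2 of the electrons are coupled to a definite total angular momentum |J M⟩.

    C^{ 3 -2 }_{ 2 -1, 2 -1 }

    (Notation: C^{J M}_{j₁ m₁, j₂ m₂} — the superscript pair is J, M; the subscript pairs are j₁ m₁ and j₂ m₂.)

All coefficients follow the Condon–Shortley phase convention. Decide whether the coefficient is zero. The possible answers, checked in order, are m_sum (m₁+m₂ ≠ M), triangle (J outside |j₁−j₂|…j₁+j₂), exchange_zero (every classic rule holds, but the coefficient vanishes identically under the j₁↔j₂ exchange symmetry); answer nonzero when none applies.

exchange_zero

m-sum: m₁+m₂ = -1+(-1) = -2, M = -2  ✓
triangle: |j₁−j₂| = 0 ≤ J = 3 ≤ j₁+j₂ = 4  ✓
exchange: j₁=j₂ and m₁=m₂, and (−1)^(j₁+j₂−J) = (−1)^1 = −1 forces ⟨j₁m₁;j₂m₂|JM⟩ = −⟨j₂m₂;j₁m₁|JM⟩ = −⟨j₁m₁;j₂m₂|JM⟩ ⇒ the coefficient vanishes identically
Racah sum check: Σ_k collapses to 0 ⇒ CG = 0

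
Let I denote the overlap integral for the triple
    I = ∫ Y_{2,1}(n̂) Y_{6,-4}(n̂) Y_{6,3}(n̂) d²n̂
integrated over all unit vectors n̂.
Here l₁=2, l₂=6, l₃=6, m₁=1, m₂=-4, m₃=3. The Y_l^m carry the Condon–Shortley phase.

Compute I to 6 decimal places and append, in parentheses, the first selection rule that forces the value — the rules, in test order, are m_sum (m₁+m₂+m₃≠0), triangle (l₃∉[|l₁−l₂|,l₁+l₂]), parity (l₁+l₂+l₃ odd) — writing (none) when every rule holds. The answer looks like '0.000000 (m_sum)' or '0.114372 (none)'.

0.179515 (none)

m-sum 0 ✓  L=14 even ✓  4≤6≤8 ✓
Π(2lᵢ+1) = 5×13×13 = 845
triangle coeff Δ(2,6,6) = 1/90090
Σ_t [0,2]: t=0:+1/69120 t=1:−1/14400 t=2:+1/69120 = -7/172800
(3j)²=14/715 [(2 6 6; 0 0 0)], sign=-1
Σ_t [0,1]: t=0:+1/161280 t=1:−1/725760 = 1/207360
(3j)²=7/286 [(2 6 6; 1 -4 3)], sign=-1
⇒ 4πI² = 49/121
I = (+1)√(49/121/(4π)) = 0.17951487
No selection rule forces the value: the integral is nonzero (none).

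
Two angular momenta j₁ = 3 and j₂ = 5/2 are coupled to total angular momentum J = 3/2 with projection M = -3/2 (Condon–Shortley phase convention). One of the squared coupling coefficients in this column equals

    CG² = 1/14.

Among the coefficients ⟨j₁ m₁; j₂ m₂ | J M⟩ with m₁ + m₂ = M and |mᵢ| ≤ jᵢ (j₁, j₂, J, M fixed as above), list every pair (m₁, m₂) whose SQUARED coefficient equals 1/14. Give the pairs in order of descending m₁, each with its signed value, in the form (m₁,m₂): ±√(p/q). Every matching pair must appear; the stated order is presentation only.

Admissible pairs with m₁+m₂ = M = -3/2: (-3,3/2), (-2,1/2), (-1,-1/2), (0,-3/2), (1,-5/2)
  (m₁,m₂)=(1,-5/2): CG² = 1/14, CG = +√(1/14)   ← matches the target
  (m₁,m₂)=(0,-3/2): CG² = 6/35, CG = −√(6/35)
  (m₁,m₂)=(-1,-1/2): CG² = 9/35, CG = +√(9/35)
  (m₁,m₂)=(-2,1/2): CG² = 2/7, CG = −√(2/7)
  (m₁,m₂)=(-3,3/2): CG² = 3/14, CG = +√(3/14)
Pairs with CG² = 1/14: (1,-5/2): +√(1/14)

(1,-5/2): +√(1/14)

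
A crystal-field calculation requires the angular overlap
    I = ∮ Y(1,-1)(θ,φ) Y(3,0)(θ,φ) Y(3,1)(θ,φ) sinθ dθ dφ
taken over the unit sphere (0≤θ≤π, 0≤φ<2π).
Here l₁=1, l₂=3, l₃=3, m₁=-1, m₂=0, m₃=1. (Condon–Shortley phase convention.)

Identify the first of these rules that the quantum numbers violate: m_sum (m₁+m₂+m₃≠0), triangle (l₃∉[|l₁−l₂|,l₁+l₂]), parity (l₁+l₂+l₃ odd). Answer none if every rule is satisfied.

azimuthal sum: -1 + 0 + 1 = 0  ✓
2 ≤ 3 ≤ 4 (triangle on l)  ✓
L = 1 + 3 + 3 = 7 (odd)  ✗

parity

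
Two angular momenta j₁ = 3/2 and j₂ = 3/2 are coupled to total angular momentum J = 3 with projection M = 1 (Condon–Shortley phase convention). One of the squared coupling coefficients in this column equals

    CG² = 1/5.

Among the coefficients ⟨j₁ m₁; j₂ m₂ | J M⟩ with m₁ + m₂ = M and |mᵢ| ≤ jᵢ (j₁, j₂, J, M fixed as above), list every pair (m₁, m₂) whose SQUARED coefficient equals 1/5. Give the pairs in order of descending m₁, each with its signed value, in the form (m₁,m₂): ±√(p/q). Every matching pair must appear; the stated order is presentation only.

Admissible pairs with m₁+m₂ = M = 1: (-1/2,3/2), (1/2,1/2), (3/2,-1/2)
  (m₁,m₂)=(3/2,-1/2): CG² = 1/5, CG = +√(1/5)   ← matches the target
  (m₁,m₂)=(1/2,1/2): CG² = 3/5, CG = +√(3/5)
  (m₁,m₂)=(-1/2,3/2): CG² = 1/5, CG = +√(1/5)   ← matches the target
Pairs with CG² = 1/5: (3/2,-1/2): +√(1/5); (-1/2,3/2): +√(1/5)

(3/2,-1/2): +√(1/5); (-1/2,3/2): +√(1/5)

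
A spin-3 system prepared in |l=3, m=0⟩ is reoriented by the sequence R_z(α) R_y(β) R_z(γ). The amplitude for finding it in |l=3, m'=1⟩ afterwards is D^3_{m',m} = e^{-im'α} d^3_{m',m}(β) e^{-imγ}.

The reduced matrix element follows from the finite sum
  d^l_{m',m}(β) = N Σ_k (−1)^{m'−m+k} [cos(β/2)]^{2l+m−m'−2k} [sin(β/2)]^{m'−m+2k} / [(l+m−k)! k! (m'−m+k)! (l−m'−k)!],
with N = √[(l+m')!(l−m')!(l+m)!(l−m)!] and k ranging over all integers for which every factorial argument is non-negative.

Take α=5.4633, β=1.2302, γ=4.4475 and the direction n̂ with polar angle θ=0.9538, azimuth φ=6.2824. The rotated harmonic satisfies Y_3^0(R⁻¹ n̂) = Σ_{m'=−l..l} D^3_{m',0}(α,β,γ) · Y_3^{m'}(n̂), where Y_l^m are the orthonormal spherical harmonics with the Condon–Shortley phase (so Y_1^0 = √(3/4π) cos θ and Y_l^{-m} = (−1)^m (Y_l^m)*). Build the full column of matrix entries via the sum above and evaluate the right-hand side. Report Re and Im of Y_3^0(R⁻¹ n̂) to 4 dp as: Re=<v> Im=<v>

Re=-0.1127 Im=0.0000

Need the full column D^3_{m',0} for m'=−3..3 at α=5.4633, β=1.2302, γ=4.4475.
cos(β/2)=0.816716, sin(β/2)=0.577040
d^3_{-3,0}: single k=3 term ⇒ +0.468108;  D = -0.363417-0.295047i
d^3_{-2,0}: k∈[2..3] ⇒ +0.811440 -0.405067 = +0.406373;  D = -0.028007-0.405407i
d^3_{-1,0}: k∈[1..3] ⇒ +0.726359 -1.087785 +0.181006 = -0.180420;  D = -0.123101+0.131899i
d^3_{0,0}: k∈[0..3] ⇒ +0.296774 -1.333332 +0.665593 -0.036918 = -0.407883;  D = -0.407883+0.000000i
d^3_{1,0}: k∈[0..2] ⇒ -0.726359 +1.087785 -0.181006 = +0.180420;  D = +0.123101+0.131899i
d^3_{2,0}: k∈[0..1] ⇒ +0.811440 -0.405067 = +0.406373;  D = -0.028007+0.405407i
d^3_{3,0}: single k=0 term ⇒ -0.468108;  D = +0.363417-0.295047i
Y_3^{m'}(θ=0.9538,φ=6.2824) and Σ D·Y over m':
  (-0.3634-0.2950i)·(+0.2264+0.0005i)  (-0.0280-0.4054i)·(+0.3934+0.0006i)  (-0.1231+0.1319i)·(+0.1776+0.0001i)  (-0.4079+0.0000i)·(-0.2863+0.0000i)  (+0.1231+0.1319i)·(-0.1776+0.0001i)  (-0.0280+0.4054i)·(+0.3934-0.0006i)  (+0.3634-0.2950i)·(-0.2264+0.0005i)
Y_3^0(R⁻¹ n̂) = -0.112728-0.000000i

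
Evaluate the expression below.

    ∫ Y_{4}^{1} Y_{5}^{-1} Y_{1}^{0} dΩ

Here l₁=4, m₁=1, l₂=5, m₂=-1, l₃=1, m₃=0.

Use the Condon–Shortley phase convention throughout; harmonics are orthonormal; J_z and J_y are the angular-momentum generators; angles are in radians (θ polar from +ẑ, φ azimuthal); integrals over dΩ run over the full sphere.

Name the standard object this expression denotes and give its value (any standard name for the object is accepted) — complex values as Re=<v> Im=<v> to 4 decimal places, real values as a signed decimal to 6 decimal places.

This is a Gaunt coefficient — the integral of a triple product of spherical harmonics over the sphere.
m-sum 0 ✓  L=10 even ✓  1≤1≤9 ✓
Π(2lᵢ+1) = 9×11×3 = 297
triangle coeff Δ(4,5,1) = 1/495
Σ_t [4,4]: t=4:+1/576 = 1/576
(3j)²=5/99 [(4 5 1; 0 0 0)], sign=-1
Σ_t [3,3]: t=3:−1/720 = -1/720
(3j)²=8/165 [(4 5 1; 1 -1 0)], sign=+1
⇒ 4πI² = 8/11
I = (-1)√(8/11/(4π)) = -0.24057125

Gaunt coefficient, -0.240571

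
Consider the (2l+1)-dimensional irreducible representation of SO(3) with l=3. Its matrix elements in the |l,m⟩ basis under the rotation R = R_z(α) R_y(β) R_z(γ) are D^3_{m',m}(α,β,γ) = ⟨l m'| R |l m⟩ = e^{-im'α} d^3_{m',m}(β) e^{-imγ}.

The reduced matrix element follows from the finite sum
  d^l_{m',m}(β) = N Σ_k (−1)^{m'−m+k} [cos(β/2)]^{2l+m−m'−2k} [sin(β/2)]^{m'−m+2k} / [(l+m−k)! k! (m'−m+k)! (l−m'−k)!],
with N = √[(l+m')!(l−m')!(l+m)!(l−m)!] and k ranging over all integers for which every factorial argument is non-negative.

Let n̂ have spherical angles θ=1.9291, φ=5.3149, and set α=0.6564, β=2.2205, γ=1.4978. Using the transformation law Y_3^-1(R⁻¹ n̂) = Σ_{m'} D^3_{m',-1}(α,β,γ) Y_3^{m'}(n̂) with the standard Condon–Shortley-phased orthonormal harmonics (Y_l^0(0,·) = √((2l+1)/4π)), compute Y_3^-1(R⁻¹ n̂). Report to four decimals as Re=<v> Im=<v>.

Need the full column D^3_{m',-1} for m'=−3..3 at α=0.6564, β=2.2205, γ=1.4978.
cos(β/2)=0.444438, sin(β/2)=0.895810
d^3_{-3,-1}: single k=2 term ⇒ +0.121261;  D = -0.114897-0.038766i
d^3_{-2,-1}: k∈[1..2] ⇒ +0.049121 -0.399126 = -0.350004;  D = +0.331006-0.113745i
d^3_{-1,-1}: k∈[0..2] ⇒ +0.007707 -0.250475 +0.763196 = +0.520427;  D = -0.286687+0.434345i
d^3_{0,-1}: k∈[0..2] ⇒ -0.053810 +0.655831 -0.888138 = -0.286117;  D = -0.020867-0.285355i
d^3_{1,-1}: k∈[0..2] ⇒ +0.187856 -1.017595 +0.516767 = -0.312971;  D = -0.208570-0.233344i
d^3_{2,-1}: k∈[0..1] ⇒ -0.399126 +0.810755 = +0.411630;  D = +0.404606+0.075718i
d^3_{3,-1}: single k=0 term ⇒ +0.492641;  D = +0.438910-0.223725i
Y_3^{m'}(θ=1.9291,φ=5.3149) and Σ D·Y over m':
  (-0.1149-0.0388i)·(-0.3331+0.0804i)  (+0.3310-0.1137i)·(+0.1124-0.2935i)  (-0.2867+0.4343i)·(-0.0661-0.0960i)  (-0.0209-0.2854i)·(+0.3121+0.0000i)  (-0.2086-0.2333i)·(+0.0661-0.0960i)  (+0.4046+0.0757i)·(+0.1124+0.2935i)  (+0.4389-0.2237i)·(+0.3331+0.0804i)
Y_3^-1(R⁻¹ n̂) = +0.250615-0.103856i

Re=0.2506 Im=-0.1039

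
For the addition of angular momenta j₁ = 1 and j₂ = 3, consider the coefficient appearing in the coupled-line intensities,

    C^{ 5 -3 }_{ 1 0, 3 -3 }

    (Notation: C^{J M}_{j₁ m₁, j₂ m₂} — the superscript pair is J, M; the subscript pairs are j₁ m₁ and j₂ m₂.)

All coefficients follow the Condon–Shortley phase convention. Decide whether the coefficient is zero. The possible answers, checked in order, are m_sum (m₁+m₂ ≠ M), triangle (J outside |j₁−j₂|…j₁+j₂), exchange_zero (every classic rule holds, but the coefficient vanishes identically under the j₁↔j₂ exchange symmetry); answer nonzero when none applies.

triangle

m-sum: m₁+m₂ = 0+(-3) = -3, M = -3  ✓
triangle: need |j₁−j₂| ≤ J ≤ j₁+j₂, i.e. J ∈ [2, 4]; J = 5 is outside ✗ ⇒ coefficient is 0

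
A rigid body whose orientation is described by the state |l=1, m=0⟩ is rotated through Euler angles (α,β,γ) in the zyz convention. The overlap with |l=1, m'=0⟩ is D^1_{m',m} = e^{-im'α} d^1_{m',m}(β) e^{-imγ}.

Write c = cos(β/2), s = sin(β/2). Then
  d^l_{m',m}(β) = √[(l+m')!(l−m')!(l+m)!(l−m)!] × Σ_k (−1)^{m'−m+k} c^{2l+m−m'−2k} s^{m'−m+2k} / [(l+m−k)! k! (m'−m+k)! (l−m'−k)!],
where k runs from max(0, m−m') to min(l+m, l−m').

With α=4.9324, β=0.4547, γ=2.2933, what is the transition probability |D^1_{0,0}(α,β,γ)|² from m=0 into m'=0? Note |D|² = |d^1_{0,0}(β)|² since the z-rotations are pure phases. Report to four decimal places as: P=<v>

D^1_{0,0}(4.9324,0.4547,2.2933) = e^{-i·0·4.9324}·d^1_{0,0}(0.4547)·e^{-i·0·2.2933}. Compute d first:
c=cos(0.454700/2)=0.974267, s=sin(0.454700/2)=0.225397; N=√[1·1·1·1]=1.000000
The bounds max(0,m−m')=0 and min(l+m,l−m')=1 give 2 terms
  k=0: (−1)^0·1.0000/(1)·0.9743^2·0.2254^0 = +0.949196
  k=1: (−1)^1·1.0000/(1)·0.9743^0·0.2254^2 = -0.050804
d^1_{0,0}(0.4547) = +0.949196 -0.050804 = +0.898393
|D^1_{0,0}|² = |d^1_{0,0}(β)|² = (+0.898393)² = 0.807110 (the z-rotation phases have unit modulus)

P=0.8071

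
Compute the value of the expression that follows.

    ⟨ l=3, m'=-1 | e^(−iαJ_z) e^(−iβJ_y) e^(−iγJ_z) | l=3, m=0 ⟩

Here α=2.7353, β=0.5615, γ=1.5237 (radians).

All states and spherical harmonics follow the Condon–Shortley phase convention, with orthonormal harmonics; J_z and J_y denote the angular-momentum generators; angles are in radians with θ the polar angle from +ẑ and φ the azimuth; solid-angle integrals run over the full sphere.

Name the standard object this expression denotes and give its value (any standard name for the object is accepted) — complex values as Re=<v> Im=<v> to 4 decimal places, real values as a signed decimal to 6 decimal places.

Wigner D-matrix element, Re=-0.5469 Im=0.2353

This is a Wigner D-matrix element — the rotation-matrix element ⟨l m'| R(α,β,γ) |l m⟩ in the angular-momentum basis.
D^3_{-1,0}(2.7353,0.5615,1.5237) = e^{-i·-1·2.7353}·d^3_{-1,0}(0.5615)·e^{-i·0·1.5237}. Compute d first:
Half-angle: c=0.960848, s=0.277076. N=√(2·24·6·6)=41.569219
k: max(0,(0)−(-1))=1 … min(3+(0),3−(-1))=3
  k=1: (−1)^0·41.5692/(12)·0.9608^5·0.2771^1 = +0.786074
  k=2: (−1)^1·41.5692/(4)·0.9608^3·0.2771^3 = -0.196098
  k=3: (−1)^2·41.5692/(12)·0.9608^1·0.2771^5 = +0.005436
d^3_{-1,0}(0.5615) = +0.786074 -0.196098 +0.005436 = +0.595411
Phases: e^{-i·(-1)·2.7353}=-0.918592+0.395207i, e^{-i·(0)·1.5237}=+1.000000+0.000000i ⇒ D=-0.546940+0.235310i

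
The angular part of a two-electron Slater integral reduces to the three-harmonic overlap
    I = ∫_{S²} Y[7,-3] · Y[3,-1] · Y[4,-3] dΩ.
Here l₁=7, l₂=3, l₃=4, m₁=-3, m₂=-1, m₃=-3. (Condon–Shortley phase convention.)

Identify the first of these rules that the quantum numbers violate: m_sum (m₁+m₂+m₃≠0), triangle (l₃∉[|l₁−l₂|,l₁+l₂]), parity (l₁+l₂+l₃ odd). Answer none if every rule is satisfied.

m_sum

m₁+m₂+m₃ = -3 − 1 − 3 = -7  ✗
triangle: |7−3|=4 ≤ l₃=4 ≤ 7+3=10
parity: l₁+l₂+l₃ = 14 is even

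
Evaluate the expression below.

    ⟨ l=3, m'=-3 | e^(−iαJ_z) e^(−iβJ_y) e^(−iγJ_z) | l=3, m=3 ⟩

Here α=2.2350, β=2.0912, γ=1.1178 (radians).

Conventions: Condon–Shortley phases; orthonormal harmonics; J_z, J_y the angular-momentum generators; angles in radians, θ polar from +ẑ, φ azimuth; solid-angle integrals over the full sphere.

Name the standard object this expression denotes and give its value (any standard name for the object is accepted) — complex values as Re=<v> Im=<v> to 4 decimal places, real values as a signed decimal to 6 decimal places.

This is a Wigner D-matrix element — the rotation-matrix element ⟨l m'| R(α,β,γ) |l m⟩ in the angular-momentum basis.
Split into d^3_{-3,3}(β=2.0912) × two z-phases.
c=cos(2.091200/2)=0.501383, s=sin(2.091200/2)=0.865226; N=√[1·720·720·1]=720.000000
The bounds max(0,m−m')=6 and min(l+m,l−m')=6 give 1 term
  k=6: (−1)^0·720.0000/(720)·0.5014^0·0.8652^6 = +0.419542
d^3_{-3,3}(2.0912) = +0.419542
Attach z-rotation phases: D = e^{-i(-3)(2.2350)}·(+0.419542)·e^{-i(3)(1.1178)} = -0.410325-0.087461i

Wigner D-matrix element, Re=-0.4103 Im=-0.0875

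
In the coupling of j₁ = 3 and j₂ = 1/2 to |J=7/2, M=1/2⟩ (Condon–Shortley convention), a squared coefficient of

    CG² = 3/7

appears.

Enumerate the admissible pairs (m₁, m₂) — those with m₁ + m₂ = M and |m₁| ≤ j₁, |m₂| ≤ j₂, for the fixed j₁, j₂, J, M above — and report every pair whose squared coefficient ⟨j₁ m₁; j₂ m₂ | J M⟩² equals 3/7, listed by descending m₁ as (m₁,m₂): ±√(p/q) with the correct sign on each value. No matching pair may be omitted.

Admissible pairs with m₁+m₂ = M = 1/2: (0,1/2), (1,-1/2)
  (m₁,m₂)=(1,-1/2): CG² = 3/7, CG = +√(3/7)   ← matches the target
  (m₁,m₂)=(0,1/2): CG² = 4/7, CG = +√(4/7)
Pairs with CG² = 3/7: (1,-1/2): +√(3/7)

(1,-1/2): +√(3/7)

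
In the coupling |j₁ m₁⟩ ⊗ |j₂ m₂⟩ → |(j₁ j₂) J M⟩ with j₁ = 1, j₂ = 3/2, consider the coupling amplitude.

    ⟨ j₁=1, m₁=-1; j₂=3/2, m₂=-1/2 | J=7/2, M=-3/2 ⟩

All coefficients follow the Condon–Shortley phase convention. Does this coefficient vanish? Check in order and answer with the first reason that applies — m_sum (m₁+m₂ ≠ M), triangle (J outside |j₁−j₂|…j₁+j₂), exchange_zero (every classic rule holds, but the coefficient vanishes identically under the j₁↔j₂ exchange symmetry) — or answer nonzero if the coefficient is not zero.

m-sum: m₁+m₂ = -1+(-1/2) = -3/2, M = -3/2  ✓
triangle: need |j₁−j₂| ≤ J ≤ j₁+j₂, i.e. J ∈ [1/2, 5/2]; J = 7/2 is outside ✗ ⇒ coefficient is 0

triangle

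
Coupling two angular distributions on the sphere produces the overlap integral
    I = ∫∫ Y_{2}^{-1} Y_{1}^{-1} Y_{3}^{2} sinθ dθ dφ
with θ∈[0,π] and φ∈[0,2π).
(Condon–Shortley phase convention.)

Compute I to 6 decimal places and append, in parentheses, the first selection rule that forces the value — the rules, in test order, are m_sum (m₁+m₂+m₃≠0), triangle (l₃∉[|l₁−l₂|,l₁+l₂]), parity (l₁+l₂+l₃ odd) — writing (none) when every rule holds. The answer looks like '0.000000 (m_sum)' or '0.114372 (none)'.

0.261169 (none)

Rules hold: Σm=0, L=6 even, 1≤3≤3.
N = 5·3·7 = 105
Δ = 0!·4!·2!/7! = 1/105
Racah Σ t=0..0: t=0:+1/4 = 1/4
⇒ 3j(2 1 3; 0 0 0)² = 3/35, sgn -1
Racah Σ t=0..0: t=0:+1/12 = 1/12
⇒ 3j(2 1 3; -1 -1 2)² = 2/21, sgn -1
4πI² = N·(3j₀)²·(3jₘ)² = 6/7
I = +1·√(0.857143/4π) = 0.26116903
No selection rule forces the value: the integral is nonzero (none).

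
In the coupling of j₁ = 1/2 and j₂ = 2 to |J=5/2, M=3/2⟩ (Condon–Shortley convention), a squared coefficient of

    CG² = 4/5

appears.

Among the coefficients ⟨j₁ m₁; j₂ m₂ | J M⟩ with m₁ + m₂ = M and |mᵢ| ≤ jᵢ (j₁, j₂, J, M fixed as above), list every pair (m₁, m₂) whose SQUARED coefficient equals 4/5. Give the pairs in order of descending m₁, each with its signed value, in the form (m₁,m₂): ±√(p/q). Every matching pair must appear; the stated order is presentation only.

(1/2,1): +√(4/5)

Admissible pairs with m₁+m₂ = M = 3/2: (-1/2,2), (1/2,1)
  (m₁,m₂)=(1/2,1): CG² = 4/5, CG = +√(4/5)   ← matches the target
  (m₁,m₂)=(-1/2,2): CG² = 1/5, CG = +√(1/5)
Pairs with CG² = 4/5: (1/2,1): +√(4/5)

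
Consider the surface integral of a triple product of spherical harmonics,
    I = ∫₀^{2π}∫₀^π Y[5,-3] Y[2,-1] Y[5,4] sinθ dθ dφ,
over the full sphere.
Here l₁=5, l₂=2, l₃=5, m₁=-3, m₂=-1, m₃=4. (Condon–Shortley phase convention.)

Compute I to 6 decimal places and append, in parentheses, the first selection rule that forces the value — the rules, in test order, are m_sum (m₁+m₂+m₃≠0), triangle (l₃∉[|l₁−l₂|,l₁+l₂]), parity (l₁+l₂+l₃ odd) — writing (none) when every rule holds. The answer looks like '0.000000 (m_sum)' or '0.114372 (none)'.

0.196098 (none)

Checks pass: Σm=0; 12 even; l₃=5∈[3,7].
(2·5+1)(2·2+1)(2·5+1) = 605
Δ: 2! 8! 2! / 13! → 1/38610
sum: t=0:+1/2880 t=1:−1/576 t=2:+1/2880 = -1/960
3j²(5 2 5; 0 0 0) = Δ·Π!·Σ² = 10/429  (sign +1)
sum: t=0:+1/80640 t=1:−1/10080 = -1/11520
3j²(5 2 5; -3 -1 4) = Δ·Π!·Σ² = 49/1430  (sign +1)
combine: 4πI² = 605·10/429·49/1430 = 245/507
take √, sign +1: I = 0.19609844
No selection rule forces the value: the integral is nonzero (none).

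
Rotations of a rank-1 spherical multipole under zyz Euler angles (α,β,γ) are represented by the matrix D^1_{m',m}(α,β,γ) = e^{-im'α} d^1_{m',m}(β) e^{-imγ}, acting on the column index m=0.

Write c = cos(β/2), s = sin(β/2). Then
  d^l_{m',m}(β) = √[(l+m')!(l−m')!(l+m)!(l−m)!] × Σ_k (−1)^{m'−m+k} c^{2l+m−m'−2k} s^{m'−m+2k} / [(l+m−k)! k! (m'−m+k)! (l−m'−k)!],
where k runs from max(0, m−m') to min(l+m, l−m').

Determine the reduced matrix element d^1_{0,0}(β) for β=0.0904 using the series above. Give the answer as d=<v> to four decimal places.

d^1_{0,0}(β=0.0904) via the finite sum:
With c≡cos(β/2)=0.998979 and s≡sin(β/2)=0.045185, N=[1·1·1·1]^{1/2}=1.000000
k∈{0,1} keeps every argument non-negative
  k=0: (−1)^0·1.0000/(1)·0.9990^2·0.0452^0 = +0.997958
  k=1: (−1)^1·1.0000/(1)·0.9990^0·0.0452^2 = -0.002042
d^1_{0,0}(0.0904) = +0.997958 -0.002042 = +0.995917

d=0.9959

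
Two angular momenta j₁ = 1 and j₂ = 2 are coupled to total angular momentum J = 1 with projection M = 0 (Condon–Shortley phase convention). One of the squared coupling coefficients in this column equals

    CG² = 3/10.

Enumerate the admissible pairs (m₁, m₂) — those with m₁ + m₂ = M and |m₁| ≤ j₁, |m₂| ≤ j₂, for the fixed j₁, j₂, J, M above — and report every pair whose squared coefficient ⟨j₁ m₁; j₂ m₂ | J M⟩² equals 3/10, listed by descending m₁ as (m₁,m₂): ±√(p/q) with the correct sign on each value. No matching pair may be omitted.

Admissible pairs with m₁+m₂ = M = 0: (-1,1), (0,0), (1,-1)
  (m₁,m₂)=(1,-1): CG² = 3/10, CG = +√(3/10)   ← matches the target
  (m₁,m₂)=(0,0): CG² = 2/5, CG = −√(2/5)
  (m₁,m₂)=(-1,1): CG² = 3/10, CG = +√(3/10)   ← matches the target
Pairs with CG² = 3/10: (1,-1): +√(3/10); (-1,1): +√(3/10)

(1,-1): +√(3/10); (-1,1): +√(3/10)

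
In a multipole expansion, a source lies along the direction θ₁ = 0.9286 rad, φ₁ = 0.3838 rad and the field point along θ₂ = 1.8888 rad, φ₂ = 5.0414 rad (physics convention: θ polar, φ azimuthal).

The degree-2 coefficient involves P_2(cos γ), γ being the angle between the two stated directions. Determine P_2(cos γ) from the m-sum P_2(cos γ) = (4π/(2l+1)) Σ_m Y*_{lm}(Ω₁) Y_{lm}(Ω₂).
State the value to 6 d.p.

-0.421387

Expand P_2 via completeness: Σ_{m} conj(Y_{2,m}) at Ω₁ times Y_{2,m} at Ω₂ —
  term(m=-2) = -0.08581 - 0.00944j   from Y*(Ω₁)=0.17824 + 0.17200j, Y(Ω₂)=-0.27574 + 0.21313j
  term(m=-1) = 0.00466 - 0.08489j   from Y*(Ω₁)=0.34358 + 0.13875j, Y(Ω₂)=-0.07413 - 0.21714j
  term(m=+0) = -0.00536 + 0.00000j   from Y*(Ω₁)=0.02405 + 0.00000j, Y(Ω₂)=-0.22289 + 0.00000j
  term(m=+1) = 0.00466 + 0.08489j   from Y*(Ω₁)=-0.34358 + 0.13875j, Y(Ω₂)=0.07413 - 0.21714j
  term(m=+2) = -0.08581 + 0.00944j   from Y*(Ω₁)=0.17824 - 0.17200j, Y(Ω₂)=-0.27574 - 0.21313j
Σ over m = -0.16766 - 0.00000j; ×(4π/5) → -0.42139 - 0.00000j. Real part: -0.421387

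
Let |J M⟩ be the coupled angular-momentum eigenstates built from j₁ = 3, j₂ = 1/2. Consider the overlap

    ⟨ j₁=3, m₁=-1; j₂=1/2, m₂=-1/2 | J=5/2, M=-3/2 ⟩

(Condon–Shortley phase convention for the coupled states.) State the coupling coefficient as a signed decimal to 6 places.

j₁+j₂−J=1  J+j₁−j₂=5  J−j₁+j₂=0  j₁+j₂+J+1=7
(j₁±m₁, j₂±m₂, J±M) = (2,4,0,1,1,4)
P² = 1152/7
sum k=0..0:
  [0] +1/24 = 1/24
S = 1/24
C² = P²·S² = 2/7 ; C = +0.534522

+0.534522  (= +√(2/7))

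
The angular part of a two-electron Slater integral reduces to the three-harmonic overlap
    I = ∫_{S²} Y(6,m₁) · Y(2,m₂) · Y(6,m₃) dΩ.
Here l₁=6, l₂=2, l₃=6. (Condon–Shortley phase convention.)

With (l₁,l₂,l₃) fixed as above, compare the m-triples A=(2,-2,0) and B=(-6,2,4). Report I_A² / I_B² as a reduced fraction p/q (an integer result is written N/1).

70/11

Shared (l₁,l₂,l₃)=(6,2,6): N and (l;000)² cancel in I_A²/I_B².
A: Δ = 2!·10!·2!/15! = 1/90090; Racah Σ t=0..0: t=0:+1/69120 = 1/69120; ⇒ 3j(6 2 6; 2 -2 0)² = 4/143, sgn +1
B: Δ = 2!·10!·2!/15! = 1/90090; Racah Σ t=2..2: t=2:+1/14515200 = 1/14515200; ⇒ 3j(6 2 6; -6 2 4)² = 2/455, sgn +1
I_A²/I_B² = (4/143)/(2/455) = 70/11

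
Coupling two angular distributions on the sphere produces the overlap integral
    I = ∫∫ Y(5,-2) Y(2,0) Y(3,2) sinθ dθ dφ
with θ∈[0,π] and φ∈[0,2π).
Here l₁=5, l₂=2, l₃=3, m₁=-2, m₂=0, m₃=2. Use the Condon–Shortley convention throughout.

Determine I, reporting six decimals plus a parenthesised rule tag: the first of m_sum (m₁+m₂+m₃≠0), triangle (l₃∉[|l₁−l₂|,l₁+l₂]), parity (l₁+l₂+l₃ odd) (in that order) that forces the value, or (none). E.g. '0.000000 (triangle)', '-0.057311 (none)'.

0.190188 (none)

m-sum 0 ✓  L=10 even ✓  3≤3≤7 ✓
Π(2lᵢ+1) = 11×5×7 = 385
triangle coeff Δ(5,2,3) = 1/2310
Σ_t [2,2]: t=2:+1/144 = 1/144
(3j)²=10/231 [(5 2 3; 0 0 0)], sign=-1
Σ_t [2,2]: t=2:+1/480 = 1/480
(3j)²=3/110 [(5 2 3; -2 0 2)], sign=-1
⇒ 4πI² = 5/11
I = (+1)√(5/11/(4π)) = 0.19018827
No selection rule forces the value: the integral is nonzero (none).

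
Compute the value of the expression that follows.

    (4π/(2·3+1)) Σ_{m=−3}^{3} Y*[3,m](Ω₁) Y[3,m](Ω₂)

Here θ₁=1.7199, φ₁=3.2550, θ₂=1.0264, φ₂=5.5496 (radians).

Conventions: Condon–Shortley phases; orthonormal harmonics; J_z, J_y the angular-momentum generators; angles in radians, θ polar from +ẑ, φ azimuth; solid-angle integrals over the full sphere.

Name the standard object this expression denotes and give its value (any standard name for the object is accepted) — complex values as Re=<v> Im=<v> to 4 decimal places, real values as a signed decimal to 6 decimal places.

Legendre polynomial (addition theorem), +0.309072

This sum is the spherical-harmonic addition theorem: it equals the Legendre polynomial P_l(cos γ) of the angle γ between the two directions.
Expand P_3 via completeness: Σ_{m} conj(Y_{3,m}) at Ω₁ times Y_{3,m} at Ω₂ —
  [-3]  conj(Y_{3,-3})(Ω₁) = -0.380362-0.134643i ; Y_{3,-3}(Ω₂) = -0.153864+0.211046i ; Δ = +0.086940-0.059557i
  [-2]  conj(Y_{3,-2})(Ω₁) = -0.144665-0.033387i ; Y_{3,-2}(Ω₂) = +0.040065+0.385244i ; Δ = +0.007066-0.057069i
  [-1]  conj(Y_{3,-1})(Ω₁) = +0.282504+0.032176i ; Y_{3,-1}(Ω₂) = +0.070047+0.063140i ; Δ = +0.017757+0.020091i
  [+0]  conj(Y_{3,0})(Ω₁) = +0.160191-0.000000i ; Y_{3,0}(Ω₂) = -0.320611+0.000000i ; Δ = -0.051359+0.000000i
  [+1]  conj(Y_{3,1})(Ω₁) = -0.282504+0.032176i ; Y_{3,1}(Ω₂) = -0.070047+0.063140i ; Δ = +0.017757-0.020091i
  [+2]  conj(Y_{3,2})(Ω₁) = -0.144665+0.033387i ; Y_{3,2}(Ω₂) = +0.040065-0.385244i ; Δ = +0.007066+0.057069i
  [+3]  conj(Y_{3,3})(Ω₁) = +0.380362-0.134643i ; Y_{3,3}(Ω₂) = +0.153864+0.211046i ; Δ = +0.086940+0.059557i
Total Σ_m = +0.172166+0.000000i. Multiply by 1.795196: +0.309072+0.000000i. P_3(cos γ) = 0.309072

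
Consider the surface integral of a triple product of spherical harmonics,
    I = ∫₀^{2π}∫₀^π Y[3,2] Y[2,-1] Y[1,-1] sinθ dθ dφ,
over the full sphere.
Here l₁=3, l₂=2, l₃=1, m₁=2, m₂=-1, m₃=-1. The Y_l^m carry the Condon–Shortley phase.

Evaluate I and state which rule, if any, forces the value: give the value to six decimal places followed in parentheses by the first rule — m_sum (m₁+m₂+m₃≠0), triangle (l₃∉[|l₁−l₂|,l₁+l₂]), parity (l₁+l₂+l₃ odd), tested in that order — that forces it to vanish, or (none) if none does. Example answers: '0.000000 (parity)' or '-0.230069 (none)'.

Rules hold: Σm=0, L=6 even, 1≤1≤5.
N = 7·5·3 = 105
Δ = 4!·2!·0!/7! = 1/105
Racah Σ t=2..2: t=2:+1/4 = 1/4
⇒ 3j(3 2 1; 0 0 0)² = 3/35, sgn -1
Racah Σ t=1..1: t=1:−1/12 = -1/12
⇒ 3j(3 2 1; 2 -1 -1)² = 2/21, sgn -1
4πI² = N·(3j₀)²·(3jₘ)² = 6/7
I = +1·√(0.857143/4π) = 0.26116903
No selection rule forces the value: the integral is nonzero (none).

0.261169 (none)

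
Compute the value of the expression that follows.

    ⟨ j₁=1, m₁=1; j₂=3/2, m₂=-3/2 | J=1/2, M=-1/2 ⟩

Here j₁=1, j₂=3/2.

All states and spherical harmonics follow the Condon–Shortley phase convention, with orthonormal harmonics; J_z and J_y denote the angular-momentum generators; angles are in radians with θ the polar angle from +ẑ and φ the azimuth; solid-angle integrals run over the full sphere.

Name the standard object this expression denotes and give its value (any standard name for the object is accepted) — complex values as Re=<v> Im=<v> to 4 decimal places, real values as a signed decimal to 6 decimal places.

Clebsch–Gordan coefficient, +√(1/2) ≈ +0.707107

This is a Clebsch–Gordan (vector-coupling) coefficient.
j₁+j₂−J=2  J+j₁−j₂=0  J−j₁+j₂=1  j₁+j₂+J+1=4
(j₁±m₁, j₂±m₂, J±M) = (2,0,0,3,0,1)
P² = 2
sum k=0..0:
  [0] +1/2 = 1/2
S = 1/2
C² = P²·S² = 1/2 ; C = +0.707107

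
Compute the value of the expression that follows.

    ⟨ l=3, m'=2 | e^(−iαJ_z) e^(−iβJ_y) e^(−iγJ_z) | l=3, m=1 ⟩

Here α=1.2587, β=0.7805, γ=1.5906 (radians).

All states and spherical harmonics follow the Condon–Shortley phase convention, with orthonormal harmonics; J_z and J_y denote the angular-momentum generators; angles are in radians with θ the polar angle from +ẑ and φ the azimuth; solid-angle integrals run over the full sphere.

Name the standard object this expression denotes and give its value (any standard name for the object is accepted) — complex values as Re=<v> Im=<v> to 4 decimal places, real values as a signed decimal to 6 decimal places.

This is a Wigner D-matrix element — the rotation-matrix element ⟨l m'| R(α,β,γ) |l m⟩ in the angular-momentum basis.
Split into d^3_{2,1}(β=0.7805) × two z-phases.
With c≡cos(β/2)=0.924814 and s≡sin(β/2)=0.380420, N=[120·1·24·2]^{1/2}=75.894664
Admissible k: 0..1 (factorial args all ≥0)
  k=0: (−1)^1·75.8947/(24)·0.9248^5·0.3804^1 = -0.813832
  k=1: (−1)^2·75.8947/(12)·0.9248^3·0.3804^3 = +0.275411
d^3_{2,1}(0.7805) = -0.813832 +0.275411 = -0.538421
Phases: e^{-i·(2)·1.2587}=-0.811435-0.584442i, e^{-i·(1)·1.5906}=-0.019802-0.999804i ⇒ D=+0.305963-0.443039i

Wigner D-matrix element, Re=0.3060 Im=-0.4430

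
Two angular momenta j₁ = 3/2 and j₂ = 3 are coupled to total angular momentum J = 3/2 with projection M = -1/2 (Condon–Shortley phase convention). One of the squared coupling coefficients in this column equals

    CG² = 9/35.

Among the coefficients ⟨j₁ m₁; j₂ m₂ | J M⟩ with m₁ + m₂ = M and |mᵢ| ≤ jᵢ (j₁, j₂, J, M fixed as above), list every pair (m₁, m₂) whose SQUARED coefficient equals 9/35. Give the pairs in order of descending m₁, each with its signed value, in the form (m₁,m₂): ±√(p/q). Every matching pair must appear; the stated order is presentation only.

(-1/2,0): +√(9/35)

Admissible pairs with m₁+m₂ = M = -1/2: (-3/2,1), (-1/2,0), (1/2,-1), (3/2,-2)
  (m₁,m₂)=(3/2,-2): CG² = 2/7, CG = +√(2/7)
  (m₁,m₂)=(1/2,-1): CG² = 12/35, CG = −√(12/35)
  (m₁,m₂)=(-1/2,0): CG² = 9/35, CG = +√(9/35)   ← matches the target
  (m₁,m₂)=(-3/2,1): CG² = 4/35, CG = −√(4/35)
Pairs with CG² = 9/35: (-1/2,0): +√(9/35)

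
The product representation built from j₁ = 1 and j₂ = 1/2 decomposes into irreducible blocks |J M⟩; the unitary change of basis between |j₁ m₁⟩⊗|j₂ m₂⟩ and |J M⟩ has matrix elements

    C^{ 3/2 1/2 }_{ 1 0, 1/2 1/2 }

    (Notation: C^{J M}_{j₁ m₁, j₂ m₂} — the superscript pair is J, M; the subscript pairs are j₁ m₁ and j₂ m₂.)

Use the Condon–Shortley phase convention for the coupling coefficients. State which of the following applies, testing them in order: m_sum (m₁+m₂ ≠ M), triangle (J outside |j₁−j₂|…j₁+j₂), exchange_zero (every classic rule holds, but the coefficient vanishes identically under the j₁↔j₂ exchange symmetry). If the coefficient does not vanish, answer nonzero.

m-sum: m₁+m₂ = 0+1/2 = 1/2, M = 1/2  ✓
triangle: |j₁−j₂| = 1/2 ≤ J = 3/2 ≤ j₁+j₂ = 3/2  ✓
exchange: j₁≠j₂ or m₁≠m₂ — the exchange symmetry imposes no constraint here
value check: CG = +√(2/3) = +0.816497 ≠ 0

nonzero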